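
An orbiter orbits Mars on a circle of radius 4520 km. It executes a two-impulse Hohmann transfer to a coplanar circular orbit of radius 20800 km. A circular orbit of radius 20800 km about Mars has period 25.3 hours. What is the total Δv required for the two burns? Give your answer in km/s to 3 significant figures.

Δv = 1.44 km/s

From Kepler's third law T² = 4π²r³/μ at r = 20800 km, T = 25.3 hours = 25.3 × 3600 s = 91080 s: μ = 4π²r³/T² = 42825.6 km³/s².
Semi-major axis of the transfer orbit: a_t = (4520 + 20800)/2 = 12660 km.
Circular speed at r₁: v₁ = √(μ/r₁) = √(42825.6/4520) = 3.0781 km/s.
Transfer-orbit speed at r₁ (vis-viva): v_p = √[μ(2/r₁ − 1/a_t)] = 3.9455 km/s.
First burn Δv₁ = |v_p − v₁| = 0.8674 km/s.
Circular speed at r₂: v₂ = √(μ/r₂) = 1.4349 km/s.
Transfer-orbit speed at r₂: v_a = √[μ(2/r₂ − 1/a_t)] = 0.85738 km/s.
Second burn Δv₂ = |v₂ − v_a| = 0.5775 km/s.
Total Δv = Δv₁ + Δv₂ = 1.445 km/s.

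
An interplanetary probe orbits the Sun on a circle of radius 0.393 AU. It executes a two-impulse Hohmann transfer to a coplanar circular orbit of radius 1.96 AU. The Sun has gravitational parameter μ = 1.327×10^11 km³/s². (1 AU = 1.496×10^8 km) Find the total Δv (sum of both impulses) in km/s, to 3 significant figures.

Δv = 22.8 km/s

In km: r₁ = 0.393 × 1.496×10^8 = 5.87928×10^7 km; r₂ = 1.96 × 1.496×10^8 = 2.93216×10^8 km.
Semi-major axis of the transfer orbit: a_t = (5.87928×10^7 + 2.93216×10^8)/2 = 1.760044×10^8 km.
At r₁ the circular-orbit speed is v₁ = √(μ/r₁) = 47.51 km/s.
Transfer-orbit speed at r₁ (vis-viva equation): v_p = √[μ(2/r₁ − 1/a_t)] = 61.32 km/s.
First burn Δv₁ = |v_p − v₁| = 13.81 km/s.
At r₂, v₂ = √(μ/r₂) = 21.2736 km/s.
Transfer-orbit speed at r₂: v_a = √[μ(2/r₂ − 1/a_t)] = 12.2954 km/s.
Second burn Δv₂ = |v₂ − v_a| = 8.978 km/s.
Total Δv = Δv₁ + Δv₂ = 22.79 km/s.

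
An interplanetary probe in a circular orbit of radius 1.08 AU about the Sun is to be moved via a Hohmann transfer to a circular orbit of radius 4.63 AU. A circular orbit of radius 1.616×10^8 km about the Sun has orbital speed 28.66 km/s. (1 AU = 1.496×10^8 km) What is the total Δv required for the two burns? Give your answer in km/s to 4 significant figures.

From the circular-orbit relation v² = μ/r at r = 1.616×10^8 km: μ = v²r = (28.66)² × 1.616×10^8 = 1.32738×10^11 km³/s².
In km: r₁ = 1.08 × 1.496×10^8 = 1.61568×10^8 km; r₂ = 4.63 × 1.496×10^8 = 6.92648×10^8 km.
Semi-major axis of the transfer orbit: a_t = (1.61568×10^8 + 6.92648×10^8)/2 = 4.27108×10^8 km.
Circular speed at r₁: v₁ = √(μ/r₁) = √(1.32738×10^11/1.61568×10^8) = 28.663 km/s.
Transfer-orbit speed at r₁ (v² = μ(2/r − 1/a)): v_p = √[μ(2/r₁ − 1/a_t)] = 36.501 km/s.
First burn Δv₁ = |v_p − v₁| = 7.838 km/s.
Circular speed at r₂: v₂ = √(μ/r₂) = 13.843 km/s.
Transfer-orbit speed at r₂: v_a = √[μ(2/r₂ − 1/a_t)] = 8.5143 km/s.
Second burn Δv₂ = |v₂ − v_a| = 5.329 km/s.
Δv = Δv₁ + Δv₂ = 7.838 + 5.329 = 13.17 km/s.

Δv = 13.17 km/s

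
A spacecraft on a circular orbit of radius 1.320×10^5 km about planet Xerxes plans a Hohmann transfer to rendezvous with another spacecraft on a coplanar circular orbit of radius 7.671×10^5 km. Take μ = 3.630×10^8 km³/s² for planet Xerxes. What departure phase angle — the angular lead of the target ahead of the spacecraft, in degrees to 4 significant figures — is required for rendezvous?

Transfer-ellipse semi-major axis a_t = (r₁ + r₂)/2 = (1.320×10^5 + 7.671×10^5)/2 = 4.4955×10^5 km.
Transfer time t = π√(a_t³/μ) = 49701 s.
Target angular speed ω₂ = √(μ/r₂³) = 2.8358×10^-5 rad/s.
Angle swept by the target during transfer: ω₂·t = 1.4094 rad = 80.75°.
The spacecraft traverses 180° on the transfer ellipse, so the target must lead by 180° − 80.75° = 99.25°.

φ = 99.25°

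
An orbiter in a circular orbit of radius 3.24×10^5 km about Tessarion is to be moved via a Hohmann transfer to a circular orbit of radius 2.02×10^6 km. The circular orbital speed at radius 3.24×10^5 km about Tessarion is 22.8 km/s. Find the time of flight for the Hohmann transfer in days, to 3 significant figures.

t = 3.55 days

From the circular-orbit relation v² = μ/r at r = 3.24×10^5 km: μ = v²r = (22.8)² × 3.24×10^5 = 1.68428×10^8 km³/s².
Semi-major axis of the transfer orbit: a_t = (3.240×10^5 + 2.020×10^6)/2 = 1.172×10^6 km.
Transfer time t = π√(a_t³/μ) = π√((1.172×10^6)³ / 1.68428×10^8) = 3.071×10^5 s.
Converting: 3.071×10^5 s ÷ 86400 s/day = 3.55 days.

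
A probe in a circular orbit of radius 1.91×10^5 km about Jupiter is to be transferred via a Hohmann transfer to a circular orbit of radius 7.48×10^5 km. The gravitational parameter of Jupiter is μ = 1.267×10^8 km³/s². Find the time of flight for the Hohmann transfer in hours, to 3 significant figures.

Semi-major axis of the transfer orbit: a_t = (1.910×10^5 + 7.480×10^5)/2 = 4.695×10^5 km.
Transfer time t = π√(a_t³/μ) = π√((4.695×10^5)³ / 1.267×10^8) = 89790 s.
Converting: 89790 s ÷ 3600 s/hour = 24.9 hours.

t = 24.9 hours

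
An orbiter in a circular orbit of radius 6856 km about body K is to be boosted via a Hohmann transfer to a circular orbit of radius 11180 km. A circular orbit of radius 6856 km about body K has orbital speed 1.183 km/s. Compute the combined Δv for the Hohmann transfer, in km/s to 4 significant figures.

Δv = 0.2528 km/s

From the circular-orbit relation v² = μ/r at r = 6856 km: μ = v²r = (1.183)² × 6856 = 9594.90 km³/s².
Transfer-ellipse semi-major axis a_t = (r₁ + r₂)/2 = (6856 + 11180)/2 = 9018 km.
Circular speed at r₁: v₁ = √(μ/r₁) = √(9594.90/6856) = 1.1830 km/s.
Transfer-orbit speed at r₁ (vis-viva): v_p = √[μ(2/r₁ − 1/a_t)] = 1.3172 km/s.
First burn Δv₁ = |v_p − v₁| = 0.1342 km/s.
At r₂, v₂ = √(μ/r₂) = 0.9264 km/s.
Transfer-orbit speed at r₂: v_a = √[μ(2/r₂ − 1/a_t)] = 0.8078 km/s.
Second burn Δv₂ = |v₂ − v_a| = 0.1186 km/s.
Δv = Δv₁ + Δv₂ = 0.1342 + 0.1186 = 0.2528 km/s.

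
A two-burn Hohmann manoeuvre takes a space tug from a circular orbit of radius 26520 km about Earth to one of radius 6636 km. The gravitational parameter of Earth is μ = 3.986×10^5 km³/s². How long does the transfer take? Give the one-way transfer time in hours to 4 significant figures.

t = 2.950 hours

Semi-major axis of the transfer orbit: a_t = (26520 + 6636)/2 = 16578 km.
By Kepler's third law the transfer-orbit period is T = 2π√(a_t³/μ), so t = T/2 = 10620 s.
Converting: 10620 s ÷ 3600 s/hour = 2.950 hours.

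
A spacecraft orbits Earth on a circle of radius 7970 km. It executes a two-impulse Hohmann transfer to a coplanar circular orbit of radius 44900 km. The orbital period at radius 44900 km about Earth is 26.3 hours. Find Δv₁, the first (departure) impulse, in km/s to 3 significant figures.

Δv₁ = 2.14 km/s

From Kepler's third law T² = 4π²r³/μ at r = 44900 km, T = 26.3 hours = 26.3 × 3600 s = 94680 s: μ = 4π²r³/T² = 3.98641×10^5 km³/s².
The Hohmann ellipse has a_t = (r₁ + r₂)/2 = 26435 km.
On the circular orbit at r = 7970 km, v_c = √(μ/r) = 7.072 km/s.
Vis-viva on the transfer ellipse at r = 7970 km gives v_t = √[μ(2/r − 1/a_t)] = 9.217 km/s.
Δv₁ = |v_t − v_c| = |9.217 − 7.072| = 2.145 km/s.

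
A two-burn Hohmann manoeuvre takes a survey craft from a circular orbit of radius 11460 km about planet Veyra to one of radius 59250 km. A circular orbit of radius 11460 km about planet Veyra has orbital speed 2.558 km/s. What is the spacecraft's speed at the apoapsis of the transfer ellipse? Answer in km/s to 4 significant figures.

From the circular-orbit relation v² = μ/r at r = 11460 km: μ = v²r = (2.558)² × 11460 = 74987.0 km³/s².
Semi-major axis of the transfer orbit: a_t = (11460 + 59250)/2 = 35355 km.
At apoapsis, r = 59250 km.
From the vis-viva equation, v = √[μ(2/r − 1/a_t)] = 0.6405 km/s.

v = 0.6405 km/s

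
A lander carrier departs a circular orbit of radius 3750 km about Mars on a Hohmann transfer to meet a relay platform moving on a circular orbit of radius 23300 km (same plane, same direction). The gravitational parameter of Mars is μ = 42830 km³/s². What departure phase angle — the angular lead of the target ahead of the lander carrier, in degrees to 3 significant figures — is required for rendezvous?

Semi-major axis of the transfer orbit: a_t = (3750 + 23300)/2 = 13525 km.
Transfer time t = π√(a_t³/μ) = 23877 s.
Target angular speed ω₂ = √(μ/r₂³) = 5.8189×10^-5 rad/s.
Angle swept by the target during transfer: ω₂·t = 1.3894 rad = 79.61°.
Arrival is 180° from departure on the ellipse, so φ = 180° − 79.61° = 100°.

φ = 100°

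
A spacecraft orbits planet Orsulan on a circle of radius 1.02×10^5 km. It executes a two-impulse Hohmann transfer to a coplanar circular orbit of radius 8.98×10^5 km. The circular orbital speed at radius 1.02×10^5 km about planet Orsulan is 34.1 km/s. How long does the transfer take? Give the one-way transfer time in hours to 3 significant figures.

From the circular-orbit relation v² = μ/r at r = 1.02×10^5 km: μ = v²r = (34.1)² × 1.02×10^5 = 1.18607×10^8 km³/s².
Semi-major axis of the transfer orbit: a_t = (1.020×10^5 + 8.980×10^5)/2 = 5.000×10^5 km.
Transfer time t = π√(a_t³/μ) = π√((5.000×10^5)³ / 1.18607×10^8) = 1.020×10^5 s.
Converting: 1.020×10^5 s ÷ 3600 s/hour = 28.3 hours.

t = 28.3 hours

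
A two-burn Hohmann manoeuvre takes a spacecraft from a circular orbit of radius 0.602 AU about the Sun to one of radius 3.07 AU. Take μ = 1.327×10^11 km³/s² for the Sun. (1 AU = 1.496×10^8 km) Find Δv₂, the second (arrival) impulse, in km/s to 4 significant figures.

Δv₂ = 7.265 km/s

In km: r₁ = 0.602 × 1.496×10^8 = 9.00592×10^7 km; r₂ = 3.07 × 1.496×10^8 = 4.59272×10^8 km.
Semi-major axis of the transfer orbit: a_t = (9.00592×10^7 + 4.59272×10^8)/2 = 2.746656×10^8 km.
Circular speed at r = 4.59272×10^8 km: v_c = √(μ/r) = 16.998 km/s.
Transfer-orbit speed at the same r (vis-viva, a = a_t): v_t = √[μ(2/r − 1/a_t)] = 9.7334 km/s.
Δv₂ = |v_t − v_c| = |9.7334 − 16.998| = 7.265 km/s.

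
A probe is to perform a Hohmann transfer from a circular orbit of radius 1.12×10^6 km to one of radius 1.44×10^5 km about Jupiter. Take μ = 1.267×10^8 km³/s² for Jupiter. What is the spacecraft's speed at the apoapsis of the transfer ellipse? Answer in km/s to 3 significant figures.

v = 5.08 km/s

Transfer-ellipse semi-major axis a_t = (r₁ + r₂)/2 = (1.120×10^6 + 1.440×10^5)/2 = 6.320×10^5 km.
The apoapsis of the transfer ellipse is at r = 1.120×10^6 km.
Applying v² = μ(2/r − 1/a_t): v = 5.077 km/s.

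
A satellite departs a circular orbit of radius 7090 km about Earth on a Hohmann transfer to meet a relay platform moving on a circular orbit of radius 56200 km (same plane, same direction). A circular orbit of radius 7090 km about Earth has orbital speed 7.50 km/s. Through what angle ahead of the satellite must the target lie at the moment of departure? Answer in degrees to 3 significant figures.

From the circular-orbit relation v² = μ/r at r = 7090 km: μ = v²r = (7.50)² × 7090 = 3.98812×10^5 km³/s².
Transfer-ellipse semi-major axis a_t = (r₁ + r₂)/2 = (7090 + 56200)/2 = 31645 km.
Transfer time t = π√(a_t³/μ) = 28004 s.
Target angular speed ω₂ = √(μ/r₂³) = 4.7400×10^-5 rad/s.
Angle swept by the target during transfer: ω₂·t = 1.3274 rad = 76.05°.
Arrival is 180° from departure on the ellipse, so φ = 180° − 76.05° = 104°.

φ = 104°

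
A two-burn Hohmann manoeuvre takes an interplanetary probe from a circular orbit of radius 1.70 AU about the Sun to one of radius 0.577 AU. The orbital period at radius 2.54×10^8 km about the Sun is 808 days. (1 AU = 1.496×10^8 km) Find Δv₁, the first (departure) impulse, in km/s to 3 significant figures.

Δv₁ = 6.58 km/s

From Kepler's third law T² = 4π²r³/μ at r = 2.54×10^8 km, T = 808 days = 808 × 86400 s = 6.98112×10^7 s: μ = 4π²r³/T² = 1.32743×10^11 km³/s².
In km: r₁ = 1.70 × 1.496×10^8 = 2.5432×10^8 km; r₂ = 0.577 × 1.496×10^8 = 8.63192×10^7 km.
Semi-major axis of the transfer orbit: a_t = (2.5432×10^8 + 8.63192×10^7)/2 = 1.703196×10^8 km.
Circular speed at r = 2.5432×10^8 km: v_c = √(μ/r) = 22.846 km/s.
Transfer-orbit speed at the same r (vis-viva, a = a_t): v_t = √[μ(2/r − 1/a_t)] = 16.264 km/s.
Δv₁ = |v_t − v_c| = |16.264 − 22.846| = 6.582 km/s.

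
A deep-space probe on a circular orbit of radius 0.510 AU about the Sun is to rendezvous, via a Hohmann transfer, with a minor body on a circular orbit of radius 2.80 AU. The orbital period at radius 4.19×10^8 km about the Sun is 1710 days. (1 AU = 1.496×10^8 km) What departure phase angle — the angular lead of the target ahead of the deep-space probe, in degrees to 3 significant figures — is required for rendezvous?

From Kepler's third law T² = 4π²r³/μ at r = 4.19×10^8 km, T = 1710 days = 1710 × 86400 s = 1.47744×10^8 s: μ = 4π²r³/T² = 1.33040×10^11 km³/s².
In km: r₁ = 0.510 × 1.496×10^8 = 7.6296×10^7 km; r₂ = 2.80 × 1.496×10^8 = 4.1888×10^8 km.
The Hohmann ellipse has a_t = (r₁ + r₂)/2 = 2.47588×10^8 km.
Transfer time t = π√(a_t³/μ) = 3.355×10^7 s.
The target's mean motion on its circular orbit is ω₂ = √(μ/r₂³) = 4.255×10^-8 rad/s.
Angle swept by the target during transfer: ω₂·t = 1.4276 rad = 81.80°.
The deep-space probe traverses 180° on the transfer ellipse, so the target must lead by 180° − 81.80° = 98.2°.

φ = 98.2°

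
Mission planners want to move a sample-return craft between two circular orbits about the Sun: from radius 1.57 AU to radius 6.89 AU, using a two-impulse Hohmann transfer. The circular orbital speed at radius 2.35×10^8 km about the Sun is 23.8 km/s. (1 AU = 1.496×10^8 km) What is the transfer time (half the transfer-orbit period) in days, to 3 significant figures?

From the circular-orbit relation v² = μ/r at r = 2.35×10^8 km: μ = v²r = (23.8)² × 2.35×10^8 = 1.33113×10^11 km³/s².
In km: r₁ = 1.57 × 1.496×10^8 = 2.34872×10^8 km; r₂ = 6.89 × 1.496×10^8 = 1.030744×10^9 km.
Semi-major axis of the transfer orbit: a_t = (2.34872×10^8 + 1.030744×10^9)/2 = 6.32808×10^8 km.
Half the transfer-orbit period gives t = π√(a_t³/μ) = 1.371×10^8 s.
Converting: 1.371×10^8 s ÷ 86400 s/day = 1590 days.

t = 1590 days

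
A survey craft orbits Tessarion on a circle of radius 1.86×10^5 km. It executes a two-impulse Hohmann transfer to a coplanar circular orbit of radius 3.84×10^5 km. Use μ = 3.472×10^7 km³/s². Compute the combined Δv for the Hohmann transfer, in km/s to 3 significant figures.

Δv = 4.02 km/s

Transfer-ellipse semi-major axis a_t = (r₁ + r₂)/2 = (1.860×10^5 + 3.840×10^5)/2 = 2.850×10^5 km.
Circular speed at r₁: v₁ = √(μ/r₁) = √(3.472×10^7/1.860×10^5) = 13.663 km/s.
On the transfer ellipse at r₁, v² = μ(2/r − 1/a) gives v_p = √[μ(2/r₁ − 1/a_t)] = 15.859 km/s.
First burn Δv₁ = |v_p − v₁| = 2.196 km/s.
At r₂, v₂ = √(μ/r₂) = 9.509 km/s.
Transfer-orbit speed at r₂: v_a = √[μ(2/r₂ − 1/a_t)] = 7.682 km/s.
Second burn Δv₂ = |v₂ − v_a| = 1.827 km/s.
Total Δv = Δv₁ + Δv₂ = 4.023 km/s.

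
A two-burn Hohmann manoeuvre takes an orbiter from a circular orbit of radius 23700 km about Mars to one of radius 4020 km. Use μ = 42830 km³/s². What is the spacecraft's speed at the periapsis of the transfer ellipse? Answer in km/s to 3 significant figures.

v = 4.27 km/s

The Hohmann ellipse has a_t = (r₁ + r₂)/2 = 13860 km.
At periapsis, r = 4020 km.
From the vis-viva equation, v = √[μ(2/r − 1/a_t)] = 4.268 km/s.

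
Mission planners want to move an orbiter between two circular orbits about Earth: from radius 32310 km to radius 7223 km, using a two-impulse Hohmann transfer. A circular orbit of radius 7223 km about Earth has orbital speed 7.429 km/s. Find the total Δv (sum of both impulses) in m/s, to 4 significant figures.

Δv = 3458 m/s

From the circular-orbit relation v² = μ/r at r = 7223 km: μ = v²r = (7.429)² × 7223 = 3.98638×10^5 km³/s².
Semi-major axis of the transfer orbit: a_t = (32310 + 7223)/2 = 19766.5 km.
At r₁ the circular-orbit speed is v₁ = √(μ/r₁) = 3.5125 km/s.
On the transfer ellipse at r₁, v² = μ(2/r − 1/a) gives v_a = √[μ(2/r₁ − 1/a_t)] = 2.1233 km/s.
First burn Δv₁ = |v_a − v₁| = 1.389 km/s.
At r₂, v₂ = √(μ/r₂) = 7.429 km/s.
Transfer-orbit speed at r₂: v_p = √[μ(2/r₂ − 1/a_t)] = 9.498 km/s.
Second burn Δv₂ = |v₂ − v_p| = 2.069 km/s.
Δv = Δv₁ + Δv₂ = 1.389 + 2.069 = 3.458 km/s.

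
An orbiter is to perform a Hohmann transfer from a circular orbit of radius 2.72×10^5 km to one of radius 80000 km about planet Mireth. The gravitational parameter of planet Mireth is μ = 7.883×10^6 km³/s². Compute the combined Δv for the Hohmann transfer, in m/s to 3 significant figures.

Transfer-ellipse semi-major axis a_t = (r₁ + r₂)/2 = (2.720×10^5 + 80000)/2 = 1.760×10^5 km.
Circular speed at r₁: v₁ = √(μ/r₁) = √(7.883×10^6/2.720×10^5) = 5.3835 km/s.
On the transfer ellipse at r₁, vis-viva equation gives v_a = √[μ(2/r₁ − 1/a_t)] = 3.6295 km/s.
First burn Δv₁ = |v_a − v₁| = 1.754 km/s.
At r₂, v₂ = √(μ/r₂) = 9.92661 km/s.
Transfer-orbit speed at r₂: v_p = √[μ(2/r₂ − 1/a_t)] = 12.3404 km/s.
Second burn Δv₂ = |v₂ − v_p| = 2.414 km/s.
Δv = Δv₁ + Δv₂ = 1.754 + 2.414 = 4.168 km/s.

Δv = 4170 m/s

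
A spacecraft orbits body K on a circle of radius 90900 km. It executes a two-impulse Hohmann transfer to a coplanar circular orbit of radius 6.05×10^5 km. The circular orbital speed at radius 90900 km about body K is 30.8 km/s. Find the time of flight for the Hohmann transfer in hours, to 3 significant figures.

t = 19.3 hours

From the circular-orbit relation v² = μ/r at r = 90900 km: μ = v²r = (30.8)² × 90900 = 8.62314×10^7 km³/s².
Semi-major axis of the transfer orbit: a_t = (90900 + 6.050×10^5)/2 = 3.4795×10^5 km.
By Kepler's third law the transfer-orbit period is T = 2π√(a_t³/μ), so t = T/2 = 69440 s.
Converting: 69440 s ÷ 3600 s/hour = 19.3 hours.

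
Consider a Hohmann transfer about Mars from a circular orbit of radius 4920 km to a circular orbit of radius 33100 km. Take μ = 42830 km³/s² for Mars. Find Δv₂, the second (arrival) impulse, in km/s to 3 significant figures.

Δv₂ = 0.559 km/s

Transfer-ellipse semi-major axis a_t = (r₁ + r₂)/2 = (4920 + 33100)/2 = 19010 km.
Circular speed at r = 33100 km: v_c = √(μ/r) = 1.1375 km/s.
Vis-viva on the transfer ellipse at r = 33100 km gives v_t = √[μ(2/r − 1/a_t)] = 0.57870 km/s.
Δv₂ = |v_t − v_c| = |0.57870 − 1.1375| = 0.5588 km/s.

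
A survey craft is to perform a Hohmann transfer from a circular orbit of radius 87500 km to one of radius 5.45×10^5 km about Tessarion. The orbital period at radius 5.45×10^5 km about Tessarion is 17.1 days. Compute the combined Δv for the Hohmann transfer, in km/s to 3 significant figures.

Δv = 2.91 km/s

From Kepler's third law T² = 4π²r³/μ at r = 5.45×10^5 km, T = 17.1 days = 17.1 × 86400 s = 1.47744×10^6 s: μ = 4π²r³/T² = 2.92772×10^6 km³/s².
The Hohmann ellipse has a_t = (r₁ + r₂)/2 = 3.1625×10^5 km.
At r₁ the circular-orbit speed is v₁ = √(μ/r₁) = 5.7844 km/s.
Transfer-orbit speed at r₁ (v² = μ(2/r − 1/a)): v_p = √[μ(2/r₁ − 1/a_t)] = 7.5935 km/s.
First burn Δv₁ = |v_p − v₁| = 1.809 km/s.
At r₂, v₂ = √(μ/r₂) = 2.318 km/s.
Transfer-orbit speed at r₂: v_a = √[μ(2/r₂ − 1/a_t)] = 1.219 km/s.
Second burn Δv₂ = |v₂ − v_a| = 1.099 km/s.
Δv = Δv₁ + Δv₂ = 1.809 + 1.099 = 2.908 km/s.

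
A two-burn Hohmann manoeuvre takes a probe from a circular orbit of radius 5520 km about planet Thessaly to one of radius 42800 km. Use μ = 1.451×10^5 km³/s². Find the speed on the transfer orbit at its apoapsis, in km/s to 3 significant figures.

v = 0.880 km/s

Transfer-ellipse semi-major axis a_t = (r₁ + r₂)/2 = (5520 + 42800)/2 = 24160 km.
At apoapsis, r = 42800 km.
Applying v² = μ(2/r − 1/a_t): v = 0.8801 km/s.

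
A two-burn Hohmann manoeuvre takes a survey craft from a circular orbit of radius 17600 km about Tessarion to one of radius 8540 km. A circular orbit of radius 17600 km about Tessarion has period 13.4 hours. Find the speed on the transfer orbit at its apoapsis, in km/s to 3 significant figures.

v = 1.85 km/s

From Kepler's third law T² = 4π²r³/μ at r = 17600 km, T = 13.4 hours = 13.4 × 3600 s = 48240 s: μ = 4π²r³/T² = 92487.5 km³/s².
Transfer-ellipse semi-major axis a_t = (r₁ + r₂)/2 = (17600 + 8540)/2 = 13070 km.
The apoapsis of the transfer ellipse is at r = 17600 km.
Vis-viva: v = √[μ(2/r − 1/a_t)] = √[92487.5 × (2/17600 − 1/13070)] = 1.853 km/s.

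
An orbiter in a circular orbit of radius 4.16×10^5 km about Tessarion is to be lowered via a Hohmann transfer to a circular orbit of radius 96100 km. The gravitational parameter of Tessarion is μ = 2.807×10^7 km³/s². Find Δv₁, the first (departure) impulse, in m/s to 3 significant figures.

Semi-major axis of the transfer orbit: a_t = (4.160×10^5 + 96100)/2 = 2.5605×10^5 km.
Circular speed at r = 4.160×10^5 km: v_c = √(μ/r) = 8.214 km/s.
Transfer-orbit speed at the same r (vis-viva, a = a_t): v_t = √[μ(2/r − 1/a_t)] = 5.032 km/s.
Δv₁ = |v_t − v_c| = |5.032 − 8.214| = 3.182 km/s.

Δv₁ = 3180 m/s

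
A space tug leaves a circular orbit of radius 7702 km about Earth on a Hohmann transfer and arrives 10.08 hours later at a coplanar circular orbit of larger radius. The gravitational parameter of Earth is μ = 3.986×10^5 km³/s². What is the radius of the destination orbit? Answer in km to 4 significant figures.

r₂ = 67510 km

Transfer time t = 10.08 hours = 36288 s, and t = π√(a_t³/μ).
So a_t = (μ t²/π²)^(1/3) = (3.986×10^5 × (36288)² / π²)^(1/3) = 37606 km.
Since a_t = (r₁ + r₂)/2, r₂ = 2a_t − r₁ = 2×37606 − 7702 = 67510 km.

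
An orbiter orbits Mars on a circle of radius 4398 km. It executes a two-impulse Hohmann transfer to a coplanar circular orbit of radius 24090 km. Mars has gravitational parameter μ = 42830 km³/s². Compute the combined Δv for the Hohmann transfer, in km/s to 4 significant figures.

Δv = 1.530 km/s

The Hohmann ellipse has a_t = (r₁ + r₂)/2 = 14244 km.
At r₁ the circular-orbit speed is v₁ = √(μ/r₁) = 3.12066 km/s.
Transfer-orbit speed at r₁ (vis-viva equation): v_p = √[μ(2/r₁ − 1/a_t)] = 4.05834 km/s.
First burn Δv₁ = |v_p − v₁| = 0.9377 km/s.
Circular speed at r₂: v₂ = √(μ/r₂) = 1.3334 km/s.
Transfer-orbit speed at r₂: v_a = √[μ(2/r₂ − 1/a_t)] = 0.74091 km/s.
Second burn Δv₂ = |v₂ − v_a| = 0.5925 km/s.
Total Δv = Δv₁ + Δv₂ = 1.530 km/s.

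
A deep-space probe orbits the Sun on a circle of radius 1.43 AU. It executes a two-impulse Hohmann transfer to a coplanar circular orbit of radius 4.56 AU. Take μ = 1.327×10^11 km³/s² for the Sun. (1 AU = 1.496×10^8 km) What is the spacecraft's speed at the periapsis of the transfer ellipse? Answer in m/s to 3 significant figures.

In km: r₁ = 1.43 × 1.496×10^8 = 2.13928×10^8 km; r₂ = 4.56 × 1.496×10^8 = 6.82176×10^8 km.
The Hohmann ellipse has a_t = (r₁ + r₂)/2 = 4.48052×10^8 km.
The periapsis of the transfer ellipse is at r = 2.13928×10^8 km.
Vis-viva: v = √[μ(2/r − 1/a_t)] = √[1.327×10^11 × (2/2.13928×10^8 − 1/4.48052×10^8)] = 30.73 km/s.

v = 30700 m/s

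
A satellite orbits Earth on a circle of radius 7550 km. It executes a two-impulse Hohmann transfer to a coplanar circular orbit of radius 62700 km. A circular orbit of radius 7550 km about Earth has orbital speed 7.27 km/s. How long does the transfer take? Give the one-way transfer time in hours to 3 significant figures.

From the circular-orbit relation v² = μ/r at r = 7550 km: μ = v²r = (7.27)² × 7550 = 3.99039×10^5 km³/s².
Semi-major axis of the transfer orbit: a_t = (7550 + 62700)/2 = 35125 km.
By Kepler's third law the transfer-orbit period is T = 2π√(a_t³/μ), so t = T/2 = 32740 s.
Converting: 32740 s ÷ 3600 s/hour = 9.09 hours.

t = 9.09 hours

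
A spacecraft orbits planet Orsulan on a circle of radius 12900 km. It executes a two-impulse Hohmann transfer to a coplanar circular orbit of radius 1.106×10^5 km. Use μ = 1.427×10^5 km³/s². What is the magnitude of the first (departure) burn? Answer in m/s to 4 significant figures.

Δv₁ = 1125 m/s

The Hohmann ellipse has a_t = (r₁ + r₂)/2 = 61750 km.
On the circular orbit at r = 12900 km, v_c = √(μ/r) = 3.326 km/s.
Transfer-orbit speed at the same r (vis-viva, a = a_t): v_t = √[μ(2/r − 1/a_t)] = 4.451 km/s.
Δv₁ = |v_t − v_c| = |4.451 − 3.326| = 1.125 km/s.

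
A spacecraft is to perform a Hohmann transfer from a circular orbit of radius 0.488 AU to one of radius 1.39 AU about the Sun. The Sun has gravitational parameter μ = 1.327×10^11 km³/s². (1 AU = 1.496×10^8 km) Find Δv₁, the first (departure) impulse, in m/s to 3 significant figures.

In km: r₁ = 0.488 × 1.496×10^8 = 7.30048×10^7 km; r₂ = 1.39 × 1.496×10^8 = 2.07944×10^8 km.
Semi-major axis of the transfer orbit: a_t = (7.30048×10^7 + 2.07944×10^8)/2 = 1.404744×10^8 km.
On the circular orbit at r = 7.30048×10^7 km, v_c = √(μ/r) = 42.634 km/s.
Transfer-orbit speed at the same r (vis-viva, a = a_t): v_t = √[μ(2/r − 1/a_t)] = 51.872 km/s.
Δv₁ = |v_t − v_c| = |51.872 − 42.634| = 9.238 km/s.

Δv₁ = 9240 m/s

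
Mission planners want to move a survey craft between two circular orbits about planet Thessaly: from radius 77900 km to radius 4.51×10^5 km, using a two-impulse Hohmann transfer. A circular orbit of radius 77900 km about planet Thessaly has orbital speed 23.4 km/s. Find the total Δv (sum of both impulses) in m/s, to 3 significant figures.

Δv = 11600 m/s

From the circular-orbit relation v² = μ/r at r = 77900 km: μ = v²r = (23.4)² × 77900 = 4.26549×10^7 km³/s².
Semi-major axis of the transfer orbit: a_t = (77900 + 4.510×10^5)/2 = 2.6445×10^5 km.
At r₁ the circular-orbit speed is v₁ = √(μ/r₁) = 23.400 km/s.
On the transfer ellipse at r₁, vis-viva equation gives v_p = √[μ(2/r₁ − 1/a_t)] = 30.559 km/s.
First burn Δv₁ = |v_p − v₁| = 7.159 km/s.
At r₂, v₂ = √(μ/r₂) = 9.725 km/s.
Transfer-orbit speed at r₂: v_a = √[μ(2/r₂ − 1/a_t)] = 5.278 km/s.
Second burn Δv₂ = |v₂ − v_a| = 4.447 km/s.
Δv = Δv₁ + Δv₂ = 7.159 + 4.447 = 11.61 km/s.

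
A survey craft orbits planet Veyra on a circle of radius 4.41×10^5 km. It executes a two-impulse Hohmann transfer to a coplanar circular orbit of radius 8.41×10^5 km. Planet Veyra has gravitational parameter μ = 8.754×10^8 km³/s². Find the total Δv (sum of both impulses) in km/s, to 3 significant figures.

Δv = 12.0 km/s

Semi-major axis of the transfer orbit: a_t = (4.410×10^5 + 8.410×10^5)/2 = 6.410×10^5 km.
Circular speed at r₁: v₁ = √(μ/r₁) = √(8.754×10^8/4.410×10^5) = 44.554 km/s.
Transfer-orbit speed at r₁ (vis-viva equation): v_p = √[μ(2/r₁ − 1/a_t)] = 51.033 km/s.
First burn Δv₁ = |v_p − v₁| = 6.479 km/s.
Circular speed at r₂: v₂ = √(μ/r₂) = 32.263 km/s.
Transfer-orbit speed at r₂: v_a = √[μ(2/r₂ − 1/a_t)] = 26.761 km/s.
Second burn Δv₂ = |v₂ − v_a| = 5.502 km/s.
Δv = Δv₁ + Δv₂ = 6.479 + 5.502 = 11.98 km/s.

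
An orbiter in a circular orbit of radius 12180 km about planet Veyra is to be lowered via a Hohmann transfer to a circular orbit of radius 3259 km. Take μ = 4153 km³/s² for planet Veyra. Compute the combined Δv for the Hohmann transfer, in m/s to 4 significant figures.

The Hohmann ellipse has a_t = (r₁ + r₂)/2 = 7719.5 km.
Circular speed at r₁: v₁ = √(μ/r₁) = √(4153/12180) = 0.5839 km/s.
On the transfer ellipse at r₁, vis-viva equation gives v_a = √[μ(2/r₁ − 1/a_t)] = 0.3794 km/s.
First burn Δv₁ = |v_a − v₁| = 0.2045 km/s.
Circular speed at r₂: v₂ = √(μ/r₂) = 1.1289 km/s.
Transfer-orbit speed at r₂: v_p = √[μ(2/r₂ − 1/a_t)] = 1.4180 km/s.
Second burn Δv₂ = |v₂ − v_p| = 0.2891 km/s.
Δv = Δv₁ + Δv₂ = 0.2045 + 0.2891 = 0.4936 km/s.

Δv = 493.6 m/s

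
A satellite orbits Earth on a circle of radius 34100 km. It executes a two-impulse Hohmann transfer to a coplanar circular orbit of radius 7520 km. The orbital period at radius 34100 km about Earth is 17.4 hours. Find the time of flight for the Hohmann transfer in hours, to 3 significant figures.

t = 4.15 hours

From Kepler's third law T² = 4π²r³/μ at r = 34100 km, T = 17.4 hours = 17.4 × 3600 s = 62640 s: μ = 4π²r³/T² = 3.98951×10^5 km³/s².
Semi-major axis of the transfer orbit: a_t = (34100 + 7520)/2 = 20810 km.
By Kepler's third law the transfer-orbit period is T = 2π√(a_t³/μ), so t = T/2 = 14930 s.
Converting: 14930 s ÷ 3600 s/hour = 4.15 hours.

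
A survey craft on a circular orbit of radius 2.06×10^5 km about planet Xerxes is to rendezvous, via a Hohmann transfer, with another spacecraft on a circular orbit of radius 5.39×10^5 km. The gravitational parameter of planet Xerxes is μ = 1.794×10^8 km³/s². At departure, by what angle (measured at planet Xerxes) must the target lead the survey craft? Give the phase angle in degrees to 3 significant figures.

φ = 76.6°

The Hohmann ellipse has a_t = (r₁ + r₂)/2 = 3.725×10^5 km.
The half-period of the transfer ellipse is t = π√(a_t³/μ) = 53320 s.
Target angular speed ω₂ = √(μ/r₂³) = 3.385×10^-5 rad/s.
Angle swept by the target during transfer: ω₂·t = 1.805 rad = 103.4°.
The survey craft traverses 180° on the transfer ellipse, so the target must lead by 180° − 103.4° = 76.6°.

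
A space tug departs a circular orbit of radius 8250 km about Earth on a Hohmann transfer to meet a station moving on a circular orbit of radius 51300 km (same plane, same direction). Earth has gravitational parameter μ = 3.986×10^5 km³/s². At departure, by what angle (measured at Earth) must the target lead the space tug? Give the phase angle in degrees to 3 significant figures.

Transfer-ellipse semi-major axis a_t = (r₁ + r₂)/2 = (8250 + 51300)/2 = 29775 km.
The half-period of the transfer ellipse is t = π√(a_t³/μ) = 25565.8 s.
Target angular speed ω₂ = √(μ/r₂³) = 5.43366×10^-5 rad/s.
Angle swept by the target during transfer: ω₂·t = 1.38916 rad = 79.59°.
Arrival is 180° from departure on the ellipse, so φ = 180° − 79.59° = 100°.

φ = 100°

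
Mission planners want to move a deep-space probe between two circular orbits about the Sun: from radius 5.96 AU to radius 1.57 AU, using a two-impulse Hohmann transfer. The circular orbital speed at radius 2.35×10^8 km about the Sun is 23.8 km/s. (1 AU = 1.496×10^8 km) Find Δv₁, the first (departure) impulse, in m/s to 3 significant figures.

From the circular-orbit relation v² = μ/r at r = 2.35×10^8 km: μ = v²r = (23.8)² × 2.35×10^8 = 1.33113×10^11 km³/s².
In km: r₁ = 5.96 × 1.496×10^8 = 8.91616×10^8 km; r₂ = 1.57 × 1.496×10^8 = 2.34872×10^8 km.
Semi-major axis of the transfer orbit: a_t = (8.91616×10^8 + 2.34872×10^8)/2 = 5.63244×10^8 km.
On the circular orbit at r = 8.91616×10^8 km, v_c = √(μ/r) = 12.2186 km/s.
Transfer-orbit speed at the same r (vis-viva, a = a_t): v_t = √[μ(2/r − 1/a_t)] = 7.89022 km/s.
Δv₁ = |v_t − v_c| = |7.89022 − 12.2186| = 4.328 km/s.

Δv₁ = 4330 m/s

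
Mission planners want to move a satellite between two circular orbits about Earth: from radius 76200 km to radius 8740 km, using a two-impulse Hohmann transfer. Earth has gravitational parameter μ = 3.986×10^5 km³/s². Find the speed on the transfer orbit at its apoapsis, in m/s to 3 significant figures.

v = 1040 m/s

Semi-major axis of the transfer orbit: a_t = (76200 + 8740)/2 = 42470 km.
The apoapsis of the transfer ellipse is at r = 76200 km.
From the vis-viva equation, v = √[μ(2/r − 1/a_t)] = 1.038 km/s.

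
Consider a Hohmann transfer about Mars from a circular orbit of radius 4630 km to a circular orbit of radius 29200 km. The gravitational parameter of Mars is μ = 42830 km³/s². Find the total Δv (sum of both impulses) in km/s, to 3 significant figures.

Transfer-ellipse semi-major axis a_t = (r₁ + r₂)/2 = (4630 + 29200)/2 = 16915 km.
At r₁ the circular-orbit speed is v₁ = √(μ/r₁) = 3.041470 km/s.
Transfer-orbit speed at r₁ (v² = μ(2/r − 1/a)): v_p = √[μ(2/r₁ − 1/a_t)] = 3.996124 km/s.
First burn Δv₁ = |v_p − v₁| = 0.9547 km/s.
Circular speed at r₂: v₂ = √(μ/r₂) = 1.2111 km/s.
Transfer-orbit speed at r₂: v_a = √[μ(2/r₂ − 1/a_t)] = 0.63363 km/s.
Second burn Δv₂ = |v₂ − v_a| = 0.5775 km/s.
Δv = Δv₁ + Δv₂ = 0.9547 + 0.5775 = 1.532 km/s.

Δv = 1.53 km/s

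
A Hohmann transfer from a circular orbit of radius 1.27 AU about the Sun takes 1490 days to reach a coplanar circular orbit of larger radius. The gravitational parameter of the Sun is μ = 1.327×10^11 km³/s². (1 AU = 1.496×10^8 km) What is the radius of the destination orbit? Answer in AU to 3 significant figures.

In km: r₁ = 1.27 × 1.496×10^8 = 1.89992×10^8 km.
Transfer time t = 1490 days = 1.28736×10^8 s, and t = π√(a_t³/μ).
So a_t = (μ t²/π²)^(1/3) = (1.327×10^11 × (1.28736×10^8)² / π²)^(1/3) = 6.0626×10^8 km.
Since a_t = (r₁ + r₂)/2, r₂ = 2a_t − r₁ = 2×6.0626×10^8 − 1.89992×10^8 = 1.022528×10^9 km.
In AU: r₂ = 1.022528×10^9 / 1.496×10^8 = 6.84 AU.

r₂ = 6.84 AU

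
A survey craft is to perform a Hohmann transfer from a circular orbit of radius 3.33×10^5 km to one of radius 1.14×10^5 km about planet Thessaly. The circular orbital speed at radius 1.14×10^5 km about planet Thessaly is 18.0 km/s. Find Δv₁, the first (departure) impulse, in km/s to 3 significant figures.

Δv₁ = 3.01 km/s

From the circular-orbit relation v² = μ/r at r = 1.14×10^5 km: μ = v²r = (18.0)² × 1.14×10^5 = 3.69360×10^7 km³/s².
Transfer-ellipse semi-major axis a_t = (r₁ + r₂)/2 = (3.330×10^5 + 1.140×10^5)/2 = 2.235×10^5 km.
Circular speed at r = 3.330×10^5 km: v_c = √(μ/r) = 10.532 km/s.
Vis-viva on the transfer ellipse at r = 3.330×10^5 km gives v_t = √[μ(2/r − 1/a_t)] = 7.5217 km/s.
Δv₁ = |v_t − v_c| = |7.5217 − 10.532| = 3.010 km/s.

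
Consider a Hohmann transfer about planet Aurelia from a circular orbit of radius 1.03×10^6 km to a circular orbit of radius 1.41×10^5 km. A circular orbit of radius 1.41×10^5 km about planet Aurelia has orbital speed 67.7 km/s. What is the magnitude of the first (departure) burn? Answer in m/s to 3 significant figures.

Δv₁ = 12800 m/s

From the circular-orbit relation v² = μ/r at r = 1.41×10^5 km: μ = v²r = (67.7)² × 1.41×10^5 = 6.46244×10^8 km³/s².
Semi-major axis of the transfer orbit: a_t = (1.030×10^6 + 1.410×10^5)/2 = 5.855×10^5 km.
On the circular orbit at r = 1.030×10^6 km, v_c = √(μ/r) = 25.05 km/s.
Vis-viva on the transfer ellipse at r = 1.030×10^6 km gives v_t = √[μ(2/r − 1/a_t)] = 12.29 km/s.
Δv₁ = |v_t − v_c| = |12.29 − 25.05| = 12.76 km/s.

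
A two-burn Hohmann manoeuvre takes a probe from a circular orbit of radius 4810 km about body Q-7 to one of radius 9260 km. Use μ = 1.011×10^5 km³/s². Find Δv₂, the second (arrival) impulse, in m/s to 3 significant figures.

Δv₂ = 572 m/s

The Hohmann ellipse has a_t = (r₁ + r₂)/2 = 7035 km.
Circular speed at r = 9260 km: v_c = √(μ/r) = 3.304 km/s.
Vis-viva on the transfer ellipse at r = 9260 km gives v_t = √[μ(2/r − 1/a_t)] = 2.732 km/s.
Δv₂ = |v_t − v_c| = |2.732 − 3.304| = 0.5720 km/s.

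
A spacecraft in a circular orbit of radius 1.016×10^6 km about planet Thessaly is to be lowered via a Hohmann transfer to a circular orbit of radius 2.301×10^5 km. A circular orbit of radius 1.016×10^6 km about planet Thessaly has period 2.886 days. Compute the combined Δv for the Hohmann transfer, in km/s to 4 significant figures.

From Kepler's third law T² = 4π²r³/μ at r = 1.016×10^6 km, T = 2.886 days = 2.886 × 86400 s = 2.493504×10^5 s: μ = 4π²r³/T² = 6.65918×10^8 km³/s².
Transfer-ellipse semi-major axis a_t = (r₁ + r₂)/2 = (1.016×10^6 + 2.301×10^5)/2 = 6.2305×10^5 km.
Circular speed at r₁: v₁ = √(μ/r₁) = √(6.65918×10^8/1.016×10^6) = 25.60 km/s.
On the transfer ellipse at r₁, vis-viva gives v_a = √[μ(2/r₁ − 1/a_t)] = 15.56 km/s.
First burn Δv₁ = |v_a − v₁| = 10.04 km/s.
Circular speed at r₂: v₂ = √(μ/r₂) = 53.80 km/s.
Transfer-orbit speed at r₂: v_p = √[μ(2/r₂ − 1/a_t)] = 68.70 km/s.
Second burn Δv₂ = |v₂ − v_p| = 14.90 km/s.
Δv = Δv₁ + Δv₂ = 10.04 + 14.90 = 24.94 km/s.

Δv = 24.94 km/s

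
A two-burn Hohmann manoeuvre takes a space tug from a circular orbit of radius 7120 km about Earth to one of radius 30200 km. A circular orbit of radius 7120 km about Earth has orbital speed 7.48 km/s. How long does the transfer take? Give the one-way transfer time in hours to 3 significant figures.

From the circular-orbit relation v² = μ/r at r = 7120 km: μ = v²r = (7.48)² × 7120 = 3.98367×10^5 km³/s².
Transfer-ellipse semi-major axis a_t = (r₁ + r₂)/2 = (7120 + 30200)/2 = 18660 km.
Transfer time t = π√(a_t³/μ) = π√((18660)³ / 3.98367×10^5) = 12687 s.
Converting: 12687 s ÷ 3600 s/hour = 3.52 hours.

t = 3.52 hours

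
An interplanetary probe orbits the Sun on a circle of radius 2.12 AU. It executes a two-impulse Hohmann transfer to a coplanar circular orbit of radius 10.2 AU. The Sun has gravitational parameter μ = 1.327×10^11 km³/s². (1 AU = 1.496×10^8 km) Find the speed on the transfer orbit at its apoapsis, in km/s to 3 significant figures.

In km: r₁ = 2.12 × 1.496×10^8 = 3.17152×10^8 km; r₂ = 10.2 × 1.496×10^8 = 1.52592×10^9 km.
Semi-major axis of the transfer orbit: a_t = (3.17152×10^8 + 1.52592×10^9)/2 = 9.21536×10^8 km.
At apoapsis, r = 1.52592×10^9 km.
Applying v² = μ(2/r − 1/a_t): v = 5.471 km/s.

v = 5.47 km/s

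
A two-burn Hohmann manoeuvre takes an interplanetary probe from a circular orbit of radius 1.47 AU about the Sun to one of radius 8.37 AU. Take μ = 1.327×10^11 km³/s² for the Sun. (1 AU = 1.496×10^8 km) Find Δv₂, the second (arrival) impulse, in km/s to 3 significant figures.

Δv₂ = 4.67 km/s

In km: r₁ = 1.47 × 1.496×10^8 = 2.19912×10^8 km; r₂ = 8.37 × 1.496×10^8 = 1.252152×10^9 km.
The Hohmann ellipse has a_t = (r₁ + r₂)/2 = 7.36032×10^8 km.
On the circular orbit at r = 1.252152×10^9 km, v_c = √(μ/r) = 10.2945 km/s.
Transfer-orbit speed at the same r (vis-viva, a = a_t): v_t = √[μ(2/r − 1/a_t)] = 5.62708 km/s.
Δv₂ = |v_t − v_c| = |5.62708 − 10.2945| = 4.667 km/s.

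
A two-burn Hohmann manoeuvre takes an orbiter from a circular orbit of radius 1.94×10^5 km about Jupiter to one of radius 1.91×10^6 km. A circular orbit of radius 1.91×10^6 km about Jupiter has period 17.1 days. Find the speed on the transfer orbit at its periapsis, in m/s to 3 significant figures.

v = 34300 m/s

From Kepler's third law T² = 4π²r³/μ at r = 1.91×10^6 km, T = 17.1 days = 17.1 × 86400 s = 1.47744×10^6 s: μ = 4π²r³/T² = 1.26020×10^8 km³/s².
Semi-major axis of the transfer orbit: a_t = (1.940×10^5 + 1.910×10^6)/2 = 1.052×10^6 km.
The periapsis of the transfer ellipse is at r = 1.940×10^5 km.
Vis-viva: v = √[μ(2/r − 1/a_t)] = √[1.26020×10^8 × (2/1.940×10^5 − 1/1.052×10^6)] = 34.34 km/s.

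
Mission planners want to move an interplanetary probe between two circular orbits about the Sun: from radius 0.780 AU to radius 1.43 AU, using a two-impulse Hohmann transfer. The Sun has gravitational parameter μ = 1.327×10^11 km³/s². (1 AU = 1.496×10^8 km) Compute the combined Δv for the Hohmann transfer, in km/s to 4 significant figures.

Δv = 8.621 km/s

In km: r₁ = 0.780 × 1.496×10^8 = 1.16688×10^8 km; r₂ = 1.43 × 1.496×10^8 = 2.13928×10^8 km.
Transfer-ellipse semi-major axis a_t = (r₁ + r₂)/2 = (1.16688×10^8 + 2.13928×10^8)/2 = 1.65308×10^8 km.
At r₁ the circular-orbit speed is v₁ = √(μ/r₁) = 33.72 km/s.
Transfer-orbit speed at r₁ (vis-viva equation): v_p = √[μ(2/r₁ − 1/a_t)] = 38.36 km/s.
First burn Δv₁ = |v_p − v₁| = 4.640 km/s.
At r₂, v₂ = √(μ/r₂) = 24.906 km/s.
Transfer-orbit speed at r₂: v_a = √[μ(2/r₂ − 1/a_t)] = 20.925 km/s.
Second burn Δv₂ = |v₂ − v_a| = 3.981 km/s.
Total Δv = Δv₁ + Δv₂ = 8.621 km/s.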